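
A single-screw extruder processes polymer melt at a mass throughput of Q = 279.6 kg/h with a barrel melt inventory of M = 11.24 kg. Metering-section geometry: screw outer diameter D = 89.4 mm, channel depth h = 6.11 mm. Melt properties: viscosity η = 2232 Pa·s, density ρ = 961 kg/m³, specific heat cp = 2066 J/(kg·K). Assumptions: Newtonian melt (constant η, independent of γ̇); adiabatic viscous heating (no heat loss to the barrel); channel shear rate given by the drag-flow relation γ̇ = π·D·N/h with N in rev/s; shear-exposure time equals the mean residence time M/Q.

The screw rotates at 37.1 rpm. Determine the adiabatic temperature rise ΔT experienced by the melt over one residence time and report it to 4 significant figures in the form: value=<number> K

Q_s = Q / 3600 = 279.6 / 3600 = 0.0776667 kg/s
t_res = M / Q_s = 11.24 / 0.0776667 = 144.721 s
D = 89.4 mm = 0.0894 m;  h = 6.11 mm = 0.00611 m;  N = 37.1 rpm / 60 = 0.618333 rev/s
γ̇ = π D N / h = (π)(0.0894)(0.618333) / 0.00611 = 28.4229 s⁻¹
Adiabatic rise: ΔT = η γ̇² t_res / (ρ cp) = 2232·(28.4229)²·144.721 / (961·2066) = 131.435 K

value=131.4 K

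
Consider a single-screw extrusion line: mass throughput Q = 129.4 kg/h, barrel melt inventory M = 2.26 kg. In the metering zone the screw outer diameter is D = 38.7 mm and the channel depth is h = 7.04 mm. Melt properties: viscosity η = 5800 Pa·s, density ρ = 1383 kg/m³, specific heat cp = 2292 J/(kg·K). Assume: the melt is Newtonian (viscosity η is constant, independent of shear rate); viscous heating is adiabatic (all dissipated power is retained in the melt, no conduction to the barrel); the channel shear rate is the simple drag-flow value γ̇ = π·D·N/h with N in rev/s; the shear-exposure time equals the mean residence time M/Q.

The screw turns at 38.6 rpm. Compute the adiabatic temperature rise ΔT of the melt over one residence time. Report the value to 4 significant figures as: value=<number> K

value=14.20 K

Convert throughput: Q = 129.4 kg/h = 129.4/3600 = 0.0359444 kg/s
t_res = M / Q_s = 2.26 ÷ 0.0359444 = 62.8748 s
Convert to SI: D = 0.0387 m, h = 0.00704 m, N = 38.6/60 = 0.643333 rev/s
γ̇ = π D N / h = (π)(0.0387)(0.643333) / 0.00704 = 11.1103 s⁻¹
Adiabatic rise: ΔT = η γ̇² t_res / (ρ cp) = 5800·(11.1103)²·62.8748 / (1383·2292) = 14.2009 K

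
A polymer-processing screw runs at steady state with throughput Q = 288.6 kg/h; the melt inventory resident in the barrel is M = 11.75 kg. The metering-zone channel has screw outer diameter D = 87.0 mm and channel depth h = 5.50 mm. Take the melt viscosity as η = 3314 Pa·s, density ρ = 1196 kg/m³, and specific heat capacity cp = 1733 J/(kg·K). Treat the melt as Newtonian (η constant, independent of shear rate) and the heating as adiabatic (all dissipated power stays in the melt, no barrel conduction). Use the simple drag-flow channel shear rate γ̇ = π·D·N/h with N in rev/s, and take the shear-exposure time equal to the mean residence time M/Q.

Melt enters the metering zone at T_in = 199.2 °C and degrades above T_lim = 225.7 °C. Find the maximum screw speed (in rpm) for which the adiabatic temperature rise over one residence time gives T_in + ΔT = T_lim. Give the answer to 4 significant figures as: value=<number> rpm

Convert throughput: Q = 288.6 kg/h = 288.6/3600 = 0.0801667 kg/s
t_res = M / Q_s = 11.75 / 0.0801667 = 146.57 s
D = 87.0 mm = 0.087 m;  h = 5.50 mm = 0.0055 m
ΔT_a = T_lim − T_in = 225.7 − 199.2 = 26.5 K
γ̇_max² = ΔT_a·ρ·cp/(η·t_res) = 26.5·1196·1733/(3314·146.57) = 113.078 s⁻²
γ̇_max = sqrt(113.078) = 10.6338 s⁻¹
N_max = γ̇_max·h / (π·D) = 10.6338 · 0.0055 / (π · 0.087) = 0.213985 rev/s = 12.8391 rpm

value=12.84 rpm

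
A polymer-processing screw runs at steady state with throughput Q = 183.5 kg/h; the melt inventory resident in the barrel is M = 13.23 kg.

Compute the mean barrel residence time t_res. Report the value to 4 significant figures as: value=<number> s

Throughput in SI: Q_s = 183.5 kg/h ÷ 3600 s/h = 0.0509722 kg/s
Mean residence time: t_res = M/Q_s = 13.23 kg / 0.0509722 kg/s = 259.553 s

value=259.6 s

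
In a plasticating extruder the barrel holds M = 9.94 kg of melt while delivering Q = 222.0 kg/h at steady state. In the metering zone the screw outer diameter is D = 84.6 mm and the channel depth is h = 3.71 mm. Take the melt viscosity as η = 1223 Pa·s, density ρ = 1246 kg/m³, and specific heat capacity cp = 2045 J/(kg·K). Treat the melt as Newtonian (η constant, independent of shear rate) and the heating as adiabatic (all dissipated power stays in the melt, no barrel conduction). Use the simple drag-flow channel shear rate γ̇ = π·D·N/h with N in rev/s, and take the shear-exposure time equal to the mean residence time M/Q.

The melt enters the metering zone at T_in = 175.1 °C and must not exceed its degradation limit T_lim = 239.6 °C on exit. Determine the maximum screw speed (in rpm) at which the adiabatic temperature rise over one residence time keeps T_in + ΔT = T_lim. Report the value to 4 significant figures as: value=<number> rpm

value=24.18 rpm

Throughput in SI: Q_s = 222.0 kg/h ÷ 3600 s/h = 0.0616667 kg/s
t_res = M / Q_s = 9.94 ÷ 0.0616667 = 161.189 s
Geometry in SI: D = 84.6 mm → 0.0846 m, h = 3.71 mm → 0.00371 m
Allowable rise: ΔT_a = T_lim − T_in = 239.6 − 175.1 = 64.5 K
Invert ΔT = ηγ̇²t_res/(ρcp) for γ̇: γ̇_max² = ΔT_a ρ cp / (η t_res) = 64.5·1246·2045 / (1223·161.189) = 833.698 s⁻²
Take the square root: γ̇_max = √(833.698) = 28.8738 s⁻¹
N_max = γ̇_max h / (πD) = 28.8738·0.00371/(π·0.0846) = 0.403049 rev/s → ×60 = 24.1829 rpm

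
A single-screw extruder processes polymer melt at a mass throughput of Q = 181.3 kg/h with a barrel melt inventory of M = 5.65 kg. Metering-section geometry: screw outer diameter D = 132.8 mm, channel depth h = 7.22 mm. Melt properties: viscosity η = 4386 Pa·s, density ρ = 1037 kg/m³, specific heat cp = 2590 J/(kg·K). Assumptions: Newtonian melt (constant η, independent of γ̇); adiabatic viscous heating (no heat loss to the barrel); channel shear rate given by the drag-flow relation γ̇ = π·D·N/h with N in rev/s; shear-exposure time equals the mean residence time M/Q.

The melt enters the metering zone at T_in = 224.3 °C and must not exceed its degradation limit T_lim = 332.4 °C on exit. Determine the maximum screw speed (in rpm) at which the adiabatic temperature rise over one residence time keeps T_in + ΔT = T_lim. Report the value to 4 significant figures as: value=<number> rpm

value=25.22 rpm

Convert throughput: Q = 181.3 kg/h = 181.3/3600 = 0.0503611 kg/s
Mean residence time: t_res = M/Q_s = 5.65 kg / 0.0503611 kg/s = 112.19 s
D = 132.8 mm = 0.1328 m;  h = 7.22 mm = 0.00722 m
ΔT_a = T_lim − T_in = 332.4 − 224.3 = 108.1 K
γ̇_max² = ΔT_a·ρ·cp / (η·t_res) = [108.1 × 1037 × 2590] / [4386 × 112.19] = 590.041 s⁻²
Take the square root: γ̇_max = √(590.041) = 24.2908 s⁻¹
Solve γ̇ = πDN/h for N: N_max = γ̇_max·h/(π·D) = 24.2908 × 0.00722 / (π × 0.1328) = 0.420369 rev/s = 25.2221 rpm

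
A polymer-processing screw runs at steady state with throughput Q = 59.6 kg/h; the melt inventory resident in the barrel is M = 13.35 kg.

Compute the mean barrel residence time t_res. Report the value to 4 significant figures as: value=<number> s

Q_s = Q / 3600 = 59.6 / 3600 = 0.0165556 kg/s
t_res = M / Q_s = 13.35 / 0.0165556 = 806.376 s

value=806.4 s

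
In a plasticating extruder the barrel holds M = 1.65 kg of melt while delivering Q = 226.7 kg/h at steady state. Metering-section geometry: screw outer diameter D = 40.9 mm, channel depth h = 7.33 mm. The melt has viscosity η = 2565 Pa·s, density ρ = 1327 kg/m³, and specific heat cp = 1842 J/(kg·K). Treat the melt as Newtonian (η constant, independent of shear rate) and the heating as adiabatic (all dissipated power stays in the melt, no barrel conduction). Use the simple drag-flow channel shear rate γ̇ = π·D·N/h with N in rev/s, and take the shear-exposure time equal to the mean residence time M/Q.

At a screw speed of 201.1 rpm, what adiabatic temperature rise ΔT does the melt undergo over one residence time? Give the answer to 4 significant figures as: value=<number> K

value=94.91 K

Throughput in SI: Q_s = 226.7 kg/h ÷ 3600 s/h = 0.0629722 kg/s
t_res = M / Q_s = 1.65 ÷ 0.0629722 = 26.202 s
Convert to SI: D = 0.0409 m, h = 0.00733 m, N = 201.1/60 = 3.35167 rev/s
γ̇ = π·D·N / h = π · 0.0409 · 3.35167 / 0.00733 = 58.753 s⁻¹
ΔT = η·γ̇²·t_res/(ρ·cp) = [2565 × 58.753² × 26.202] / [1327 × 1842] = 94.9121 K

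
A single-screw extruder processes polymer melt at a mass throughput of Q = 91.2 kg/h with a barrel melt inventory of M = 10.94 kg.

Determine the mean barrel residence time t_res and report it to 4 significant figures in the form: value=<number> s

Throughput in SI: Q_s = 91.2 kg/h ÷ 3600 s/h = 0.0253333 kg/s
t_res = M / Q_s = 10.94 / 0.0253333 = 431.842 s

value=431.8 s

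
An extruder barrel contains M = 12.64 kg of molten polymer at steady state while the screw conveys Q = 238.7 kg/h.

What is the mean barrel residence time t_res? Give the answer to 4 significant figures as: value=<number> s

value=190.6 s

Q_s = Q / 3600 = 238.7 / 3600 = 0.0663056 kg/s
t_res = M / Q_s = 12.64 ÷ 0.0663056 = 190.633 s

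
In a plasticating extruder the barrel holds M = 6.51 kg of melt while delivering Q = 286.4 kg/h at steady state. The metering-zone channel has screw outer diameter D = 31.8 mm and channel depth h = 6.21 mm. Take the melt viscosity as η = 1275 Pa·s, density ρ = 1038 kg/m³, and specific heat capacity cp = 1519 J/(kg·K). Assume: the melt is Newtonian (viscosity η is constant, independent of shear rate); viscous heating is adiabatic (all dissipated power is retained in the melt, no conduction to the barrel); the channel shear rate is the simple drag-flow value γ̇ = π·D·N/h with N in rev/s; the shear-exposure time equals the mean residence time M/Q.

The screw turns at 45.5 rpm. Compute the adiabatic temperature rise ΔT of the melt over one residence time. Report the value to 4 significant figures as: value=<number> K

value=9.848 K

Q_s = Q / 3600 = 286.4 / 3600 = 0.0795556 kg/s
t_res = M / Q_s = 6.51 / 0.0795556 = 81.8296 s
D = 31.8 mm = 0.0318 m;  h = 6.21 mm = 0.00621 m;  N = 45.5 rpm / 60 = 0.758333 rev/s
γ̇ = π·D·N / h = π · 0.0318 · 0.758333 / 0.00621 = 12.1996 s⁻¹
ΔT = η·γ̇²·t_res / (ρ·cp) = 1275 · (12.1996)² · 81.8296 / (1038 · 1519) = 9.84819 K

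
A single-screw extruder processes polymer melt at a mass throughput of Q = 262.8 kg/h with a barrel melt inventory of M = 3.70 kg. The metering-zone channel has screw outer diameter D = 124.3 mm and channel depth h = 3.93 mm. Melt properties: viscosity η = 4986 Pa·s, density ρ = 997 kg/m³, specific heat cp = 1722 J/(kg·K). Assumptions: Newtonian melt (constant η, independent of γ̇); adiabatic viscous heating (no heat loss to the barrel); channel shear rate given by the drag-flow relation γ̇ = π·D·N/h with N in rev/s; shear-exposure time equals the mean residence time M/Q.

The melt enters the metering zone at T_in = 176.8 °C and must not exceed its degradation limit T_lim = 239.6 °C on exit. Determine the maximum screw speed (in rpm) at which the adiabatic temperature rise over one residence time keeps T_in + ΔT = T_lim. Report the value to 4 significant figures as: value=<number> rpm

value=12.47 rpm

Throughput in SI: Q_s = 262.8 kg/h ÷ 3600 s/h = 0.073 kg/s
t_res = M / Q_s = 3.70 ÷ 0.073 = 50.6849 s
Geometry in SI: D = 124.3 mm → 0.1243 m, h = 3.93 mm → 0.00393 m
ΔT_a = T_lim − T_in = 239.6 °C − 176.8 °C = 62.8 K
γ̇_max² = ΔT_a·ρ·cp/(η·t_res) = 62.8·997·1722/(4986·50.6849) = 426.635 s⁻²
Take the square root: γ̇_max = √(426.635) = 20.6552 s⁻¹
N_max = γ̇_max h / (πD) = 20.6552·0.00393/(π·0.1243) = 0.207874 rev/s → ×60 = 12.4724 rpm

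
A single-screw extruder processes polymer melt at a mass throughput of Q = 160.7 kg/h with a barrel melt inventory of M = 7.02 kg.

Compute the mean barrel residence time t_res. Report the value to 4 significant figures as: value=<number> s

Q_s = Q / 3600 = 160.7 / 3600 = 0.0446389 kg/s
t_res = M / Q_s = 7.02 / 0.0446389 = 157.262 s

value=157.3 s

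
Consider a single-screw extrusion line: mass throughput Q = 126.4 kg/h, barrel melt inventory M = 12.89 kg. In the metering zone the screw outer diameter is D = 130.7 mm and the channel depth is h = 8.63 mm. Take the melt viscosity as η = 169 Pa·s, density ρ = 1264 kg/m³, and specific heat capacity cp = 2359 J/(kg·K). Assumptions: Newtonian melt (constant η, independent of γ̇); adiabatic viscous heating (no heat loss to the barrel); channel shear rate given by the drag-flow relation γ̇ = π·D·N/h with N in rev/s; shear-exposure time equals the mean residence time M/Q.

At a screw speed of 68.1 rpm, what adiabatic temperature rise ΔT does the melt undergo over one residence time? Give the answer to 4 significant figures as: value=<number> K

value=60.68 K

Throughput in SI: Q_s = 126.4 kg/h ÷ 3600 s/h = 0.0351111 kg/s
t_res = M / Q_s = 12.89 / 0.0351111 = 367.12 s
Geometry in metres: D = 130.7 mm → 0.1307 m, h = 8.63 mm → 0.00863 m; screw speed N = 68.1 rpm = 1.135 rev/s
γ̇ = π·D·N / h = π · 0.1307 · 1.135 / 0.00863 = 54.0021 s⁻¹
ΔT = η·γ̇²·t_res/(ρ·cp) = [169 × 54.0021² × 367.12] / [1264 × 2359] = 60.6794 K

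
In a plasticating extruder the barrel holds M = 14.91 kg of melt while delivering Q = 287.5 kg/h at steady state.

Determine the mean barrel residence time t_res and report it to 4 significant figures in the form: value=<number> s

value=186.7 s

Convert throughput: Q = 287.5 kg/h = 287.5/3600 = 0.0798611 kg/s
t_res = M / Q_s = 14.91 / 0.0798611 = 186.699 s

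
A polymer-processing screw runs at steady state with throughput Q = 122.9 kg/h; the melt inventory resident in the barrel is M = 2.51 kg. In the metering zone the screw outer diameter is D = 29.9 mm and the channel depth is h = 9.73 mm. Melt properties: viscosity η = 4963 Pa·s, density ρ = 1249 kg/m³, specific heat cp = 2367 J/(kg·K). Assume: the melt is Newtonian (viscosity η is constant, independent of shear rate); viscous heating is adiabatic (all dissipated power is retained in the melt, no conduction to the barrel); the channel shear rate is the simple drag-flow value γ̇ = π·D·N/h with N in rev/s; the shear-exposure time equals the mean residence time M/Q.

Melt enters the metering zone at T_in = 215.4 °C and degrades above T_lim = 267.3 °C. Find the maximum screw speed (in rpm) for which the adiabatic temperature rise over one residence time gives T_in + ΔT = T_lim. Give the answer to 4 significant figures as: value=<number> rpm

value=127.4 rpm

Q_s = Q / 3600 = 122.9 / 3600 = 0.0341389 kg/s
t_res = M / Q_s = 2.51 / 0.0341389 = 73.5232 s
Geometry in SI: D = 29.9 mm → 0.0299 m, h = 9.73 mm → 0.00973 m
ΔT_a = T_lim − T_in = 267.3 °C − 215.4 °C = 51.9 K
γ̇_max² = ΔT_a·ρ·cp / (η·t_res) = [51.9 × 1249 × 2367] / [4963 × 73.5232] = 420.494 s⁻²
Take the square root: γ̇_max = √(420.494) = 20.5059 s⁻¹
Solve γ̇ = πDN/h for N: N_max = γ̇_max·h/(π·D) = 20.5059 × 0.00973 / (π × 0.0299) = 2.12408 rev/s = 127.445 rpm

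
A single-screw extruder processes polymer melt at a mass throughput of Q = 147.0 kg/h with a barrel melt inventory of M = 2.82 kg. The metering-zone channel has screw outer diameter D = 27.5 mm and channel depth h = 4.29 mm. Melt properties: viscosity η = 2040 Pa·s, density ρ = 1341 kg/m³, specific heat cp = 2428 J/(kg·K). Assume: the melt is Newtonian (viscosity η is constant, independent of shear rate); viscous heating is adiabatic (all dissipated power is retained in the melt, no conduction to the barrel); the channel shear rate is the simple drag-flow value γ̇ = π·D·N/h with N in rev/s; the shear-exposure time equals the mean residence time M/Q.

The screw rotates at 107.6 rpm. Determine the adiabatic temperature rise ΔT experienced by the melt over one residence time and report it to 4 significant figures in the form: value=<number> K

value=56.44 K

Throughput in SI: Q_s = 147.0 kg/h ÷ 3600 s/h = 0.0408333 kg/s
t_res = M / Q_s = 2.82 / 0.0408333 = 69.0612 s
Geometry in metres: D = 27.5 mm → 0.0275 m, h = 4.29 mm → 0.00429 m; screw speed N = 107.6 rpm = 1.79333 rev/s
γ̇ = π·D·N / h = π · 0.0275 · 1.79333 / 0.00429 = 36.1149 s⁻¹
ΔT = η·γ̇²·t_res/(ρ·cp) = [2040 × 36.1149² × 69.0612] / [1341 × 2428] = 56.4364 K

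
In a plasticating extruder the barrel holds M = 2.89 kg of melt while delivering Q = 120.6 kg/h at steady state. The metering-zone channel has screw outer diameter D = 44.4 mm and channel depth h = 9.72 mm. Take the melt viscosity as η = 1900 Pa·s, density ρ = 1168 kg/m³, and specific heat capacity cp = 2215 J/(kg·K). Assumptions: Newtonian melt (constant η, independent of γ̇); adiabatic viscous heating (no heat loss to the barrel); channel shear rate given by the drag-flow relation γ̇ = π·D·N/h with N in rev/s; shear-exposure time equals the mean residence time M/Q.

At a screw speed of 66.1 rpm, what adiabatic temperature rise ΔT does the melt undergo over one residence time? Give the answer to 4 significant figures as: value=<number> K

Q_s = Q / 3600 = 120.6 / 3600 = 0.0335 kg/s
t_res = M / Q_s = 2.89 / 0.0335 = 86.2687 s
Geometry in metres: D = 44.4 mm → 0.0444 m, h = 9.72 mm → 0.00972 m; screw speed N = 66.1 rpm = 1.10167 rev/s
γ̇ = π·D·N / h = π · 0.0444 · 1.10167 / 0.00972 = 15.8095 s⁻¹
ΔT = η·γ̇²·t_res/(ρ·cp) = [1900 × 15.8095² × 86.2687] / [1168 × 2215] = 15.8352 K

value=15.84 K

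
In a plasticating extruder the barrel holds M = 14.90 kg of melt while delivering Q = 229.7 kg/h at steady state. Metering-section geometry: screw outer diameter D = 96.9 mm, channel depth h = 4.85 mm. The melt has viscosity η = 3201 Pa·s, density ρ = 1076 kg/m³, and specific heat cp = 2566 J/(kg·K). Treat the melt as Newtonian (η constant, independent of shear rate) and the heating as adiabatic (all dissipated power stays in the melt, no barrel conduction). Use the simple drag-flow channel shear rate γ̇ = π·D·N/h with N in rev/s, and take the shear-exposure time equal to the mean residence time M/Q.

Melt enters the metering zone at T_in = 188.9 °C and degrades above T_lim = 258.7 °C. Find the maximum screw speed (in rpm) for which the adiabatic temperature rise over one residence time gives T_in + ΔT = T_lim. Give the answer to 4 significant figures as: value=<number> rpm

value=15.35 rpm

Throughput in SI: Q_s = 229.7 kg/h ÷ 3600 s/h = 0.0638056 kg/s
t_res = M / Q_s = 14.90 / 0.0638056 = 233.522 s
Geometry in SI: D = 96.9 mm → 0.0969 m, h = 4.85 mm → 0.00485 m
ΔT_a = T_lim − T_in = 258.7 − 188.9 = 69.8 K
γ̇_max² = ΔT_a·ρ·cp/(η·t_res) = 69.8·1076·2566/(3201·233.522) = 257.817 s⁻²
γ̇_max = √257.817 = 16.0567 s⁻¹
Solve γ̇ = πDN/h for N: N_max = γ̇_max·h/(π·D) = 16.0567 × 0.00485 / (π × 0.0969) = 0.255814 rev/s = 15.3488 rpm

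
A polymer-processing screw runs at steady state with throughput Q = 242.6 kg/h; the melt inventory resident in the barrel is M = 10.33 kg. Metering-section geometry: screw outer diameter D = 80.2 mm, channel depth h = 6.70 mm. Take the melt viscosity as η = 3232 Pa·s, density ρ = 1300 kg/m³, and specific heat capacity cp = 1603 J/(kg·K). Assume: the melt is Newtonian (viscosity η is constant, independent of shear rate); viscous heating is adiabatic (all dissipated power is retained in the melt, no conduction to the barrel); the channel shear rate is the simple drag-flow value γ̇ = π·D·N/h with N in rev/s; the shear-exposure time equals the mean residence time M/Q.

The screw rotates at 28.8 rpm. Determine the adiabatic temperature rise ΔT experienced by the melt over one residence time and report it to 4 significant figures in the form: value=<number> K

Convert throughput: Q = 242.6 kg/h = 242.6/3600 = 0.0673889 kg/s
t_res = M / Q_s = 10.33 ÷ 0.0673889 = 153.289 s
Geometry in metres: D = 80.2 mm → 0.0802 m, h = 6.70 mm → 0.0067 m; screw speed N = 28.8 rpm = 0.48 rev/s
γ̇ = π·D·N / h = π · 0.0802 · 0.48 / 0.0067 = 18.0506 s⁻¹
Adiabatic rise: ΔT = η γ̇² t_res / (ρ cp) = 3232·(18.0506)²·153.289 / (1300·1603) = 77.4618 K

value=77.46 K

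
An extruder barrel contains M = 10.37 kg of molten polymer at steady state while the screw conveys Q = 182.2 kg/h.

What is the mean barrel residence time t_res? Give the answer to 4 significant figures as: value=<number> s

Q_s = Q / 3600 = 182.2 / 3600 = 0.0506111 kg/s
t_res = M / Q_s = 10.37 / 0.0506111 = 204.896 s

value=204.9 s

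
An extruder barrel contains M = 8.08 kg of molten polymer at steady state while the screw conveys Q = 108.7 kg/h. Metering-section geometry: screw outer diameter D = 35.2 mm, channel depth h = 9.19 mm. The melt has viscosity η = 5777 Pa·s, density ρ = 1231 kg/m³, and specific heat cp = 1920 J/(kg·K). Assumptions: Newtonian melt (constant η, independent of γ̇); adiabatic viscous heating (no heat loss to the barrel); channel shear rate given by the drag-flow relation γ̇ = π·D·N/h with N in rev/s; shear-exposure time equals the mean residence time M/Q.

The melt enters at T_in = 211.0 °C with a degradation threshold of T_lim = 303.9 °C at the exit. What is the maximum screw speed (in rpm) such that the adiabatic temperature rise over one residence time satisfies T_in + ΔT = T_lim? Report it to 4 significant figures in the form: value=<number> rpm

Convert throughput: Q = 108.7 kg/h = 108.7/3600 = 0.0301944 kg/s
t_res = M / Q_s = 8.08 ÷ 0.0301944 = 267.599 s
Geometry in SI: D = 35.2 mm → 0.0352 m, h = 9.19 mm → 0.00919 m
ΔT_a = T_lim − T_in = 303.9 − 211.0 = 92.9 K
Invert ΔT = ηγ̇²t_res/(ρcp) for γ̇: γ̇_max² = ΔT_a ρ cp / (η t_res) = 92.9·1231·1920 / (5777·267.599) = 142.033 s⁻²
γ̇_max = √142.033 = 11.9177 s⁻¹
Solve γ̇ = πDN/h for N: N_max = γ̇_max·h/(π·D) = 11.9177 × 0.00919 / (π × 0.0352) = 0.990415 rev/s = 59.4249 rpm

value=59.42 rpm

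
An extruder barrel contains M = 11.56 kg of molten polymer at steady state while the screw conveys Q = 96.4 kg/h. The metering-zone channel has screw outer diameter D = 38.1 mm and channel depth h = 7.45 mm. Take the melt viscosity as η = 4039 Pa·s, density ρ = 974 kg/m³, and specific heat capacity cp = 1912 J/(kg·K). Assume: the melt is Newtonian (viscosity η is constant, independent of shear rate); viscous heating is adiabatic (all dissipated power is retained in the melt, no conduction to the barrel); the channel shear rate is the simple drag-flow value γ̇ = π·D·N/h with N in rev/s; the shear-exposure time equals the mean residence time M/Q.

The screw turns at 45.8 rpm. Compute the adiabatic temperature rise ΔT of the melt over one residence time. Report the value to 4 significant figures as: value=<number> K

Q_s = Q / 3600 = 96.4 / 3600 = 0.0267778 kg/s
t_res = M / Q_s = 11.56 / 0.0267778 = 431.701 s
Geometry in metres: D = 38.1 mm → 0.0381 m, h = 7.45 mm → 0.00745 m; screw speed N = 45.8 rpm = 0.763333 rev/s
Shear rate: γ̇ = πDN/h = π·0.0381·0.763333/0.00745 = 12.264 s⁻¹
ΔT = η·γ̇²·t_res/(ρ·cp) = [4039 × 12.264² × 431.701] / [974 × 1912] = 140.824 K

value=140.8 K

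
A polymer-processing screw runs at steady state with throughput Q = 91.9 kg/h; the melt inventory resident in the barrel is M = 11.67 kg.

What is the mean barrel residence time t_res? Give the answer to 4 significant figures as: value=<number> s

Q_s = Q / 3600 = 91.9 / 3600 = 0.0255278 kg/s
t_res = M / Q_s = 11.67 ÷ 0.0255278 = 457.149 s

value=457.1 s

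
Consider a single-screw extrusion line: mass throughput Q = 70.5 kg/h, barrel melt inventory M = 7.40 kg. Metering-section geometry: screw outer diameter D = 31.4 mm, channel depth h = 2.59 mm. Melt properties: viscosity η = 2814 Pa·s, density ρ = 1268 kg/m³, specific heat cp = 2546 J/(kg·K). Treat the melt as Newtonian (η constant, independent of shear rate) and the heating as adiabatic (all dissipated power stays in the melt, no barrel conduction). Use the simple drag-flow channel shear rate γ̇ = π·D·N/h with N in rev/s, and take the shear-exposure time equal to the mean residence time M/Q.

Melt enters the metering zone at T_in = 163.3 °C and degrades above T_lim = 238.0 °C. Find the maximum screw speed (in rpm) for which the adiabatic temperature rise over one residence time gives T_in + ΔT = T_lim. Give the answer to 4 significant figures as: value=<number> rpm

Throughput in SI: Q_s = 70.5 kg/h ÷ 3600 s/h = 0.0195833 kg/s
Mean residence time: t_res = M/Q_s = 7.40 kg / 0.0195833 kg/s = 377.872 s
Convert to metres: D = 0.0314 m, h = 0.00259 m
ΔT_a = T_lim − T_in = 238.0 °C − 163.3 °C = 74.7 K
γ̇_max² = ΔT_a·ρ·cp / (η·t_res) = [74.7 × 1268 × 2546] / [2814 × 377.872] = 226.793 s⁻²
γ̇_max = √226.793 = 15.0596 s⁻¹
Solve γ̇ = πDN/h for N: N_max = γ̇_max·h/(π·D) = 15.0596 × 0.00259 / (π × 0.0314) = 0.395398 rev/s = 23.7239 rpm

value=23.72 rpm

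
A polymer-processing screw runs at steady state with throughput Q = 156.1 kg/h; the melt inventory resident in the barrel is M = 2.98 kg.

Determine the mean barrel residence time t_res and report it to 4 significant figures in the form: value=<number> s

Convert throughput: Q = 156.1 kg/h = 156.1/3600 = 0.0433611 kg/s
t_res = M / Q_s = 2.98 ÷ 0.0433611 = 68.7252 s

value=68.73 s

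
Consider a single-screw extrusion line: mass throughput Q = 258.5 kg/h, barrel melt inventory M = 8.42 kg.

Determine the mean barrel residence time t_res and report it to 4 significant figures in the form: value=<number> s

Convert throughput: Q = 258.5 kg/h = 258.5/3600 = 0.0718056 kg/s
t_res = M / Q_s = 8.42 / 0.0718056 = 117.261 s

value=117.3 s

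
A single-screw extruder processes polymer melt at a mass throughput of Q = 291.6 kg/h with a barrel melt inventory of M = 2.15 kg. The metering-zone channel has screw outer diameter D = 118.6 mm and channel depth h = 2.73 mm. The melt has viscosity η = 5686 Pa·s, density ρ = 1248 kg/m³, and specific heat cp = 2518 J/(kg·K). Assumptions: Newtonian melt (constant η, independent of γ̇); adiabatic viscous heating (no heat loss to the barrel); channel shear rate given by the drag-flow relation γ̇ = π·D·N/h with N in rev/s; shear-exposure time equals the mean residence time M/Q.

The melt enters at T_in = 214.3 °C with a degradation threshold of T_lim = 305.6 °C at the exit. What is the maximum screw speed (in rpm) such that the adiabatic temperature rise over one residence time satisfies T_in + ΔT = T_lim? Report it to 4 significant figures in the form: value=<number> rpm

value=19.17 rpm

Q_s = Q / 3600 = 291.6 / 3600 = 0.081 kg/s
t_res = M / Q_s = 2.15 ÷ 0.081 = 26.5432 s
D = 118.6 mm = 0.1186 m;  h = 2.73 mm = 0.00273 m
ΔT_a = T_lim − T_in = 305.6 °C − 214.3 °C = 91.3 K
Invert ΔT = ηγ̇²t_res/(ρcp) for γ̇: γ̇_max² = ΔT_a ρ cp / (η t_res) = 91.3·1248·2518 / (5686·26.5432) = 1900.99 s⁻²
γ̇_max = sqrt(1900.99) = 43.6004 s⁻¹
Solve γ̇ = πDN/h for N: N_max = γ̇_max·h/(π·D) = 43.6004 × 0.00273 / (π × 0.1186) = 0.319461 rev/s = 19.1677 rpm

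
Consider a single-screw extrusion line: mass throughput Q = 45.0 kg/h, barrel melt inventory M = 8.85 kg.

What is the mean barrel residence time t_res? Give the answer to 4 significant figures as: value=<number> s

value=708.0 s

Q_s = Q / 3600 = 45.0 / 3600 = 0.0125 kg/s
Mean residence time: t_res = M/Q_s = 8.85 kg / 0.0125 kg/s = 708 s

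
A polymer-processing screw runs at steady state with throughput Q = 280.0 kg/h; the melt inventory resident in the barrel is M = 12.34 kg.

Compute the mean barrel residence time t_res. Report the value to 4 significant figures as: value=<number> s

Throughput in SI: Q_s = 280.0 kg/h ÷ 3600 s/h = 0.0777778 kg/s
t_res = M / Q_s = 12.34 / 0.0777778 = 158.657 s

value=158.7 s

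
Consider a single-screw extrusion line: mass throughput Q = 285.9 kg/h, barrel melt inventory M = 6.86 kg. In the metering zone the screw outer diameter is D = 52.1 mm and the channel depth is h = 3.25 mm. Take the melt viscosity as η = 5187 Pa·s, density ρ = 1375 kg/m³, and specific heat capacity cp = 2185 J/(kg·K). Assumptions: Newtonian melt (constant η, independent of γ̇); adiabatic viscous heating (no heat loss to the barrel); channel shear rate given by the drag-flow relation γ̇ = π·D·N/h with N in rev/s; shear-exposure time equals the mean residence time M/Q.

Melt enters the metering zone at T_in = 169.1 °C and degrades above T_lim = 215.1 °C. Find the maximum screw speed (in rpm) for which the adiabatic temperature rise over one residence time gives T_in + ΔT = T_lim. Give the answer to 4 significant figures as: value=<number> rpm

value=20.92 rpm

Q_s = Q / 3600 = 285.9 / 3600 = 0.0794167 kg/s
t_res = M / Q_s = 6.86 / 0.0794167 = 86.3799 s
Geometry in SI: D = 52.1 mm → 0.0521 m, h = 3.25 mm → 0.00325 m
ΔT_a = T_lim − T_in = 215.1 °C − 169.1 °C = 46 K
Invert ΔT = ηγ̇²t_res/(ρcp) for γ̇: γ̇_max² = ΔT_a ρ cp / (η t_res) = 46·1375·2185 / (5187·86.3799) = 308.449 s⁻²
γ̇_max = √308.449 = 17.5627 s⁻¹
N_max = γ̇_max·h / (π·D) = 17.5627 · 0.00325 / (π · 0.0521) = 0.348728 rev/s = 20.9237 rpm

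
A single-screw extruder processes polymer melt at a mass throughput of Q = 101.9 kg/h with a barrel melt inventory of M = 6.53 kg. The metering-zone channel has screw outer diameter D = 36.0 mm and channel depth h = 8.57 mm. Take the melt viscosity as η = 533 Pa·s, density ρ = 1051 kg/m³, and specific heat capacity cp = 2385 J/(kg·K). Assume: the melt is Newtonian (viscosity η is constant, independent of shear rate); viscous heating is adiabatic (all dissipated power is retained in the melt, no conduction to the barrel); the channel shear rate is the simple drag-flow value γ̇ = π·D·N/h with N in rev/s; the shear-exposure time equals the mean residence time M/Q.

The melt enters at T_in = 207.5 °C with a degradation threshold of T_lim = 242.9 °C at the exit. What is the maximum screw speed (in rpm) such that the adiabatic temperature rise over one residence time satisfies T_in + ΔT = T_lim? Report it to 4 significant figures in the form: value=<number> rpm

Throughput in SI: Q_s = 101.9 kg/h ÷ 3600 s/h = 0.0283056 kg/s
Mean residence time: t_res = M/Q_s = 6.53 kg / 0.0283056 kg/s = 230.697 s
Convert to metres: D = 0.036 m, h = 0.00857 m
ΔT_a = T_lim − T_in = 242.9 °C − 207.5 °C = 35.4 K
γ̇_max² = ΔT_a·ρ·cp/(η·t_res) = 35.4·1051·2385/(533·230.697) = 721.648 s⁻²
γ̇_max = sqrt(721.648) = 26.8635 s⁻¹
N_max = γ̇_max·h / (π·D) = 26.8635 · 0.00857 / (π · 0.036) = 2.03559 rev/s = 122.136 rpm

value=122.1 rpm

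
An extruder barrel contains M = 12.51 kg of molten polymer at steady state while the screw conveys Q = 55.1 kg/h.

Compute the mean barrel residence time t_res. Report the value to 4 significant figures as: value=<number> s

value=817.4 s

Throughput in SI: Q_s = 55.1 kg/h ÷ 3600 s/h = 0.0153056 kg/s
t_res = M / Q_s = 12.51 ÷ 0.0153056 = 817.35 s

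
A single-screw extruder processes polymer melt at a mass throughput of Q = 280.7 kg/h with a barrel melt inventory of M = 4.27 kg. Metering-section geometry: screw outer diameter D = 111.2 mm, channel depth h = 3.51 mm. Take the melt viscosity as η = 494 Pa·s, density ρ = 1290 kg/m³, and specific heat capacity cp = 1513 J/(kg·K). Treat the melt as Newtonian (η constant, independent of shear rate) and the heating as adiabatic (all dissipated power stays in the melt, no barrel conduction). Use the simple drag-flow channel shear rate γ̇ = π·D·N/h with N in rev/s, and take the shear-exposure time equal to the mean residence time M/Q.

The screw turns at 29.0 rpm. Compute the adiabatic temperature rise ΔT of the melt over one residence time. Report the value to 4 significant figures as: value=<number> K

Q_s = Q / 3600 = 280.7 / 3600 = 0.0779722 kg/s
Mean residence time: t_res = M/Q_s = 4.27 kg / 0.0779722 kg/s = 54.7631 s
Convert to SI: D = 0.1112 m, h = 0.00351 m, N = 29.0/60 = 0.483333 rev/s
γ̇ = π·D·N / h = π · 0.1112 · 0.483333 / 0.00351 = 48.1055 s⁻¹
ΔT = η·γ̇²·t_res / (ρ·cp) = 494 · (48.1055)² · 54.7631 / (1290 · 1513) = 32.0756 K

value=32.08 K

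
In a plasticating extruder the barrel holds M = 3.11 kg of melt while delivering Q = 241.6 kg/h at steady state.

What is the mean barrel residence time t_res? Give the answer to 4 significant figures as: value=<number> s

Convert throughput: Q = 241.6 kg/h = 241.6/3600 = 0.0671111 kg/s
t_res = M / Q_s = 3.11 ÷ 0.0671111 = 46.3411 s

value=46.34 s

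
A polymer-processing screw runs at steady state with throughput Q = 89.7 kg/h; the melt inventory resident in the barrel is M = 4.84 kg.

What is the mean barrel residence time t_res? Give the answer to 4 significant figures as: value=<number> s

value=194.2 s

Throughput in SI: Q_s = 89.7 kg/h ÷ 3600 s/h = 0.0249167 kg/s
t_res = M / Q_s = 4.84 ÷ 0.0249167 = 194.247 s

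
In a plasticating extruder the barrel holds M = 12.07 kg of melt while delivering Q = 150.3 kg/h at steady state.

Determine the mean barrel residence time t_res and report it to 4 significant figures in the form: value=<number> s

Convert throughput: Q = 150.3 kg/h = 150.3/3600 = 0.04175 kg/s
t_res = M / Q_s = 12.07 ÷ 0.04175 = 289.102 s

value=289.1 s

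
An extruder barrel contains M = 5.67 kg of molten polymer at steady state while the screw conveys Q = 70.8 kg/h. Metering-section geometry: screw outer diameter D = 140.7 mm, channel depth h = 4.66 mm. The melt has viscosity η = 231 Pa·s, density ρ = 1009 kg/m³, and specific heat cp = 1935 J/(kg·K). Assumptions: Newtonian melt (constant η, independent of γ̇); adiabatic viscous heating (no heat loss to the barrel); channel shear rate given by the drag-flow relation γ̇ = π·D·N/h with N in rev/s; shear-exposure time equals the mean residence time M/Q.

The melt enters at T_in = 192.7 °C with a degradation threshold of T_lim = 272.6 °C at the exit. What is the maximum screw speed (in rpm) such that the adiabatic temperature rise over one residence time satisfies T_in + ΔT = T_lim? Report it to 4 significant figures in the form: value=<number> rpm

Throughput in SI: Q_s = 70.8 kg/h ÷ 3600 s/h = 0.0196667 kg/s
t_res = M / Q_s = 5.67 ÷ 0.0196667 = 288.305 s
Geometry in SI: D = 140.7 mm → 0.1407 m, h = 4.66 mm → 0.00466 m
ΔT_a = T_lim − T_in = 272.6 °C − 192.7 °C = 79.9 K
γ̇_max² = ΔT_a·ρ·cp / (η·t_res) = [79.9 × 1009 × 1935] / [231 × 288.305] = 2342.37 s⁻²
γ̇_max = sqrt(2342.37) = 48.398 s⁻¹
Solve γ̇ = πDN/h for N: N_max = γ̇_max·h/(π·D) = 48.398 × 0.00466 / (π × 0.1407) = 0.510234 rev/s = 30.614 rpm

value=30.61 rpm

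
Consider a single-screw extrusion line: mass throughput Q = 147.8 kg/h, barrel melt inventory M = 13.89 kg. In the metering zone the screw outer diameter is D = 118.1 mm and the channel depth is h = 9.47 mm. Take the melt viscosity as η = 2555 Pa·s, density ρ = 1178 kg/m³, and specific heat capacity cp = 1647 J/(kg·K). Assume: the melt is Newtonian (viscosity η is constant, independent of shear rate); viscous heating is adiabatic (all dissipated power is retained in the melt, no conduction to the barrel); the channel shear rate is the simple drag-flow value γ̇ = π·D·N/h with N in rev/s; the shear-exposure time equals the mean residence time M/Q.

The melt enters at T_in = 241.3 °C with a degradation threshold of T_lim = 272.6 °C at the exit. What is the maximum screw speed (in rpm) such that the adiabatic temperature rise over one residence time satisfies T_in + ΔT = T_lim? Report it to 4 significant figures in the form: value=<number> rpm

value=12.84 rpm

Throughput in SI: Q_s = 147.8 kg/h ÷ 3600 s/h = 0.0410556 kg/s
t_res = M / Q_s = 13.89 ÷ 0.0410556 = 338.322 s
Geometry in SI: D = 118.1 mm → 0.1181 m, h = 9.47 mm → 0.00947 m
Allowable rise: ΔT_a = T_lim − T_in = 272.6 − 241.3 = 31.3 K
γ̇_max² = ΔT_a·ρ·cp / (η·t_res) = [31.3 × 1178 × 1647] / [2555 × 338.322] = 70.2525 s⁻²
Take the square root: γ̇_max = √(70.2525) = 8.38168 s⁻¹
N_max = γ̇_max·h / (π·D) = 8.38168 · 0.00947 / (π · 0.1181) = 0.213935 rev/s = 12.8361 rpm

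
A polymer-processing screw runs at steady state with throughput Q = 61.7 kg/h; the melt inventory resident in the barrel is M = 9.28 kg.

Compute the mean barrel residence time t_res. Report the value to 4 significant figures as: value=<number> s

value=541.5 s

Convert throughput: Q = 61.7 kg/h = 61.7/3600 = 0.0171389 kg/s
t_res = M / Q_s = 9.28 ÷ 0.0171389 = 541.459 s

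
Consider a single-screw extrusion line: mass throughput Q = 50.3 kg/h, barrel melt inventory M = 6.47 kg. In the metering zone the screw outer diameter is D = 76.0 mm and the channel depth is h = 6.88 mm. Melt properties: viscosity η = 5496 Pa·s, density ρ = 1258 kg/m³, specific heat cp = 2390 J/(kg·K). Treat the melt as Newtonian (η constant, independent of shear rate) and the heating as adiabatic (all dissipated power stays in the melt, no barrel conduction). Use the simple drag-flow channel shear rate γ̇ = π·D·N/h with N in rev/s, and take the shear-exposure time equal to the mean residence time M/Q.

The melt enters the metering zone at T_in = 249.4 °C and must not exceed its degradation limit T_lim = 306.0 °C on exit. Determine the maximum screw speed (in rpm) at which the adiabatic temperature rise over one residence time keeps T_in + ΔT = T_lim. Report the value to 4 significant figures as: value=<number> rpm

Throughput in SI: Q_s = 50.3 kg/h ÷ 3600 s/h = 0.0139722 kg/s
Mean residence time: t_res = M/Q_s = 6.47 kg / 0.0139722 kg/s = 463.062 s
Convert to metres: D = 0.076 m, h = 0.00688 m
ΔT_a = T_lim − T_in = 306.0 − 249.4 = 56.6 K
γ̇_max² = ΔT_a·ρ·cp/(η·t_res) = 56.6·1258·2390/(5496·463.062) = 66.8666 s⁻²
γ̇_max = √66.8666 = 8.1772 s⁻¹
N_max = γ̇_max h / (πD) = 8.1772·0.00688/(π·0.076) = 0.23563 rev/s → ×60 = 14.1378 rpm

value=14.14 rpm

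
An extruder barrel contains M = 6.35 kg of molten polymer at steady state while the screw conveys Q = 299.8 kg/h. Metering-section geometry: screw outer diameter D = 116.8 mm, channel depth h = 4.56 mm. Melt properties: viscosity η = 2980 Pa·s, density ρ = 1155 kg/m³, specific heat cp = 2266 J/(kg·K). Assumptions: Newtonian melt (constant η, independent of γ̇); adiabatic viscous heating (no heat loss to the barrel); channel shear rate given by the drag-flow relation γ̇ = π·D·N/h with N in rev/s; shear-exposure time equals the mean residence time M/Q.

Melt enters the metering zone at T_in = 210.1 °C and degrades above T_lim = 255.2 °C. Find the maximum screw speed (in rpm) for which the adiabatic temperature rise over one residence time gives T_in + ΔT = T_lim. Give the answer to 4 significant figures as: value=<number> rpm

Throughput in SI: Q_s = 299.8 kg/h ÷ 3600 s/h = 0.0832778 kg/s
t_res = M / Q_s = 6.35 / 0.0832778 = 76.2508 s
Convert to metres: D = 0.1168 m, h = 0.00456 m
ΔT_a = T_lim − T_in = 255.2 − 210.1 = 45.1 K
Invert ΔT = ηγ̇²t_res/(ρcp) for γ̇: γ̇_max² = ΔT_a ρ cp / (η t_res) = 45.1·1155·2266 / (2980·76.2508) = 519.467 s⁻²
γ̇_max = sqrt(519.467) = 22.7918 s⁻¹
N_max = γ̇_max·h / (π·D) = 22.7918 · 0.00456 / (π · 0.1168) = 0.283238 rev/s = 16.9943 rpm

value=16.99 rpm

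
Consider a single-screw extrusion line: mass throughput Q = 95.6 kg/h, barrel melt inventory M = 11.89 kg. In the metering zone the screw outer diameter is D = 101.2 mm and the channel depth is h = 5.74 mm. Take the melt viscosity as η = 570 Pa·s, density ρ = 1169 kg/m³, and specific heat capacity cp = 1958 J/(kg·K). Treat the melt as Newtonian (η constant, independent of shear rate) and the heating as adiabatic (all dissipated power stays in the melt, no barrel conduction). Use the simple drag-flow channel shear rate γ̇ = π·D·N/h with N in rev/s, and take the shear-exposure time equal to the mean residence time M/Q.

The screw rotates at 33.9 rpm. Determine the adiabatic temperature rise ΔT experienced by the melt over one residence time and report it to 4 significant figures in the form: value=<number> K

value=109.2 K

Throughput in SI: Q_s = 95.6 kg/h ÷ 3600 s/h = 0.0265556 kg/s
t_res = M / Q_s = 11.89 / 0.0265556 = 447.741 s
Geometry in metres: D = 101.2 mm → 0.1012 m, h = 5.74 mm → 0.00574 m; screw speed N = 33.9 rpm = 0.565 rev/s
γ̇ = π D N / h = (π)(0.1012)(0.565) / 0.00574 = 31.2944 s⁻¹
ΔT = η·γ̇²·t_res / (ρ·cp) = 570 · (31.2944)² · 447.741 / (1169 · 1958) = 109.196 K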